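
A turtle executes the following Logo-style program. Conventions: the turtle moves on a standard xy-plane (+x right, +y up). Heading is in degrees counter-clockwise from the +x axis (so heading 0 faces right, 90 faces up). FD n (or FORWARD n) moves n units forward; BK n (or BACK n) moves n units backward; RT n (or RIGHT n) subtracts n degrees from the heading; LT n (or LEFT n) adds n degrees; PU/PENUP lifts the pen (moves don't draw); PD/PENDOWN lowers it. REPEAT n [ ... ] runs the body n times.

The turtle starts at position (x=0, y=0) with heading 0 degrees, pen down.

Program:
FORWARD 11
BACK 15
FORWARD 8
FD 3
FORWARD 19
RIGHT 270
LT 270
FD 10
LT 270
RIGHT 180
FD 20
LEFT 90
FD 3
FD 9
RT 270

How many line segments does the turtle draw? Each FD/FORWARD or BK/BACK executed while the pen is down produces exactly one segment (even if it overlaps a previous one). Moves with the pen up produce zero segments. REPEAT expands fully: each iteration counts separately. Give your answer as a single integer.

Executing turtle program step by step:
Start: pos=(0,0), heading=0, pen down
FD 11: (0,0) -> (11,0) [heading=0, draw]
BK 15: (11,0) -> (-4,0) [heading=0, draw]
FD 8: (-4,0) -> (4,0) [heading=0, draw]
FD 3: (4,0) -> (7,0) [heading=0, draw]
FD 19: (7,0) -> (26,0) [heading=0, draw]
RT 270: heading 0 -> 90
LT 270: heading 90 -> 0
FD 10: (26,0) -> (36,0) [heading=0, draw]
LT 270: heading 0 -> 270
RT 180: heading 270 -> 90
FD 20: (36,0) -> (36,20) [heading=90, draw]
LT 90: heading 90 -> 180
FD 3: (36,20) -> (33,20) [heading=180, draw]
FD 9: (33,20) -> (24,20) [heading=180, draw]
RT 270: heading 180 -> 270
Final: pos=(24,20), heading=270, 9 segment(s) drawn
Segments drawn: 9

Answer: 9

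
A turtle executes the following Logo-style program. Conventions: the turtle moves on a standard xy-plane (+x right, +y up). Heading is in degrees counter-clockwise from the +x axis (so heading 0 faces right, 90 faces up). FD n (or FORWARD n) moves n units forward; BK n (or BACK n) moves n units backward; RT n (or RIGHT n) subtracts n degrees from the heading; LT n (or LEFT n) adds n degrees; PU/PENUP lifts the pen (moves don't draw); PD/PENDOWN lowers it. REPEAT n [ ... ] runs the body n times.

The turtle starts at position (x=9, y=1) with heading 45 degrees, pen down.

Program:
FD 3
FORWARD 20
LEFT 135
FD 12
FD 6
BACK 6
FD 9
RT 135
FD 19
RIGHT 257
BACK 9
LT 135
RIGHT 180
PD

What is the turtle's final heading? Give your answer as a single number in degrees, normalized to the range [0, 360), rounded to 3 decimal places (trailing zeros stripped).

Answer: 103

Derivation:
Executing turtle program step by step:
Start: pos=(9,1), heading=45, pen down
FD 3: (9,1) -> (11.121,3.121) [heading=45, draw]
FD 20: (11.121,3.121) -> (25.263,17.263) [heading=45, draw]
LT 135: heading 45 -> 180
FD 12: (25.263,17.263) -> (13.263,17.263) [heading=180, draw]
FD 6: (13.263,17.263) -> (7.263,17.263) [heading=180, draw]
BK 6: (7.263,17.263) -> (13.263,17.263) [heading=180, draw]
FD 9: (13.263,17.263) -> (4.263,17.263) [heading=180, draw]
RT 135: heading 180 -> 45
FD 19: (4.263,17.263) -> (17.698,30.698) [heading=45, draw]
RT 257: heading 45 -> 148
BK 9: (17.698,30.698) -> (25.331,25.929) [heading=148, draw]
LT 135: heading 148 -> 283
RT 180: heading 283 -> 103
PD: pen down
Final: pos=(25.331,25.929), heading=103, 8 segment(s) drawn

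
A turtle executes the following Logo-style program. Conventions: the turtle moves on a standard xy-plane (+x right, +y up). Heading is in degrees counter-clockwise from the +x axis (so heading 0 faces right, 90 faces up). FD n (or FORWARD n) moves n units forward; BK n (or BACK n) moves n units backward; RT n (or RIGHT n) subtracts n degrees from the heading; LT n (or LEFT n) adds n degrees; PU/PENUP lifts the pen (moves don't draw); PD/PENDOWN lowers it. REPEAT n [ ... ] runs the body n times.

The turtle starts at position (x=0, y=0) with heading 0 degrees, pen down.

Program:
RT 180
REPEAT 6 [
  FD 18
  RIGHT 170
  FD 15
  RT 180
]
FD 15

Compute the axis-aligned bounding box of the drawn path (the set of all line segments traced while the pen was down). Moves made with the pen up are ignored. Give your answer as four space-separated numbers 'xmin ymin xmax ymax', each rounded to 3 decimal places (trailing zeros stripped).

Executing turtle program step by step:
Start: pos=(0,0), heading=0, pen down
RT 180: heading 0 -> 180
REPEAT 6 [
  -- iteration 1/6 --
  FD 18: (0,0) -> (-18,0) [heading=180, draw]
  RT 170: heading 180 -> 10
  FD 15: (-18,0) -> (-3.228,2.605) [heading=10, draw]
  RT 180: heading 10 -> 190
  -- iteration 2/6 --
  FD 18: (-3.228,2.605) -> (-20.954,-0.521) [heading=190, draw]
  RT 170: heading 190 -> 20
  FD 15: (-20.954,-0.521) -> (-6.859,4.609) [heading=20, draw]
  RT 180: heading 20 -> 200
  -- iteration 3/6 --
  FD 18: (-6.859,4.609) -> (-23.774,-1.547) [heading=200, draw]
  RT 170: heading 200 -> 30
  FD 15: (-23.774,-1.547) -> (-10.783,5.953) [heading=30, draw]
  RT 180: heading 30 -> 210
  -- iteration 4/6 --
  FD 18: (-10.783,5.953) -> (-26.372,-3.047) [heading=210, draw]
  RT 170: heading 210 -> 40
  FD 15: (-26.372,-3.047) -> (-14.881,6.595) [heading=40, draw]
  RT 180: heading 40 -> 220
  -- iteration 5/6 --
  FD 18: (-14.881,6.595) -> (-28.67,-4.975) [heading=220, draw]
  RT 170: heading 220 -> 50
  FD 15: (-28.67,-4.975) -> (-19.028,6.515) [heading=50, draw]
  RT 180: heading 50 -> 230
  -- iteration 6/6 --
  FD 18: (-19.028,6.515) -> (-30.598,-7.274) [heading=230, draw]
  RT 170: heading 230 -> 60
  FD 15: (-30.598,-7.274) -> (-23.098,5.717) [heading=60, draw]
  RT 180: heading 60 -> 240
]
FD 15: (-23.098,5.717) -> (-30.598,-7.274) [heading=240, draw]
Final: pos=(-30.598,-7.274), heading=240, 13 segment(s) drawn

Segment endpoints: x in {-30.598, -30.598, -28.67, -26.372, -23.774, -23.098, -20.954, -19.028, -18, -14.881, -10.783, -6.859, -3.228, 0}, y in {-7.274, -7.274, -4.975, -3.047, -1.547, -0.521, 0, 0, 2.605, 4.609, 5.717, 5.953, 6.515, 6.595}
xmin=-30.598, ymin=-7.274, xmax=0, ymax=6.595

Answer: -30.598 -7.274 0 6.595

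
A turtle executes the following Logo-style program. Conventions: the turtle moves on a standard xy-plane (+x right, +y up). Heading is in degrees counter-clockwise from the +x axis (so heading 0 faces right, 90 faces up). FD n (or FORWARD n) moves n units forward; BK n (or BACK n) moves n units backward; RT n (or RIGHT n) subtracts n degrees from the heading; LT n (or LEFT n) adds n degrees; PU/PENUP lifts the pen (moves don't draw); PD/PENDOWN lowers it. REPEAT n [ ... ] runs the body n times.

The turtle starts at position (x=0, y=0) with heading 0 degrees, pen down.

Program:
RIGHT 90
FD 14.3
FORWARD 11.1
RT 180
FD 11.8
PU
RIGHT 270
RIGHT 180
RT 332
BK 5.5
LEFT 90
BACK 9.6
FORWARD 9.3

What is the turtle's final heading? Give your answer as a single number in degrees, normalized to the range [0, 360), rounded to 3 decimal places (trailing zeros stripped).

Executing turtle program step by step:
Start: pos=(0,0), heading=0, pen down
RT 90: heading 0 -> 270
FD 14.3: (0,0) -> (0,-14.3) [heading=270, draw]
FD 11.1: (0,-14.3) -> (0,-25.4) [heading=270, draw]
RT 180: heading 270 -> 90
FD 11.8: (0,-25.4) -> (0,-13.6) [heading=90, draw]
PU: pen up
RT 270: heading 90 -> 180
RT 180: heading 180 -> 0
RT 332: heading 0 -> 28
BK 5.5: (0,-13.6) -> (-4.856,-16.182) [heading=28, move]
LT 90: heading 28 -> 118
BK 9.6: (-4.856,-16.182) -> (-0.349,-24.658) [heading=118, move]
FD 9.3: (-0.349,-24.658) -> (-4.715,-16.447) [heading=118, move]
Final: pos=(-4.715,-16.447), heading=118, 3 segment(s) drawn

Answer: 118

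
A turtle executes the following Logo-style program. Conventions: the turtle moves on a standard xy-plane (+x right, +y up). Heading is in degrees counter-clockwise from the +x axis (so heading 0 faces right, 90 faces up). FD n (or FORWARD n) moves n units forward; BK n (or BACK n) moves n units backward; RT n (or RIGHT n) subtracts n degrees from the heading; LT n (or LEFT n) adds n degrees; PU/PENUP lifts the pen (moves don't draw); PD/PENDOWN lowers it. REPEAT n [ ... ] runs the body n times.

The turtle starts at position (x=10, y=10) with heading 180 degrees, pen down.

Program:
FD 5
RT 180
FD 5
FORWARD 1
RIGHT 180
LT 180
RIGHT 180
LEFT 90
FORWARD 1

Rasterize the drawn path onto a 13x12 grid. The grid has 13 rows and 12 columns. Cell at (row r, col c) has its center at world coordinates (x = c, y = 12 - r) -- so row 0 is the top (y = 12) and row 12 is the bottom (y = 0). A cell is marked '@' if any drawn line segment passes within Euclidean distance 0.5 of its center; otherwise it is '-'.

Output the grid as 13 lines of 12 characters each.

Segment 0: (10,10) -> (5,10)
Segment 1: (5,10) -> (10,10)
Segment 2: (10,10) -> (11,10)
Segment 3: (11,10) -> (11,9)

Answer: ------------
------------
-----@@@@@@@
-----------@
------------
------------
------------
------------
------------
------------
------------
------------
------------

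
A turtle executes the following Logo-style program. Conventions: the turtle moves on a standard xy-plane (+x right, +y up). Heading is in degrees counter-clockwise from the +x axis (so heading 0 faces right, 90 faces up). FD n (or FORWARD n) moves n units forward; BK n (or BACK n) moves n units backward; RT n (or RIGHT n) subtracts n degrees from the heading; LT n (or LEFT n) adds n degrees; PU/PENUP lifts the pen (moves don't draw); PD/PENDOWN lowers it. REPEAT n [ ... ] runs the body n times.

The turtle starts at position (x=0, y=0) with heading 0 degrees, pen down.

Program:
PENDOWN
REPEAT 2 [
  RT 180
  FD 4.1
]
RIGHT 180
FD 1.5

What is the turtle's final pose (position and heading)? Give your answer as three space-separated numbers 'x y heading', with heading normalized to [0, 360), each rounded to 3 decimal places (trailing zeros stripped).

Executing turtle program step by step:
Start: pos=(0,0), heading=0, pen down
PD: pen down
REPEAT 2 [
  -- iteration 1/2 --
  RT 180: heading 0 -> 180
  FD 4.1: (0,0) -> (-4.1,0) [heading=180, draw]
  -- iteration 2/2 --
  RT 180: heading 180 -> 0
  FD 4.1: (-4.1,0) -> (0,0) [heading=0, draw]
]
RT 180: heading 0 -> 180
FD 1.5: (0,0) -> (-1.5,0) [heading=180, draw]
Final: pos=(-1.5,0), heading=180, 3 segment(s) drawn

Answer: -1.5 0 180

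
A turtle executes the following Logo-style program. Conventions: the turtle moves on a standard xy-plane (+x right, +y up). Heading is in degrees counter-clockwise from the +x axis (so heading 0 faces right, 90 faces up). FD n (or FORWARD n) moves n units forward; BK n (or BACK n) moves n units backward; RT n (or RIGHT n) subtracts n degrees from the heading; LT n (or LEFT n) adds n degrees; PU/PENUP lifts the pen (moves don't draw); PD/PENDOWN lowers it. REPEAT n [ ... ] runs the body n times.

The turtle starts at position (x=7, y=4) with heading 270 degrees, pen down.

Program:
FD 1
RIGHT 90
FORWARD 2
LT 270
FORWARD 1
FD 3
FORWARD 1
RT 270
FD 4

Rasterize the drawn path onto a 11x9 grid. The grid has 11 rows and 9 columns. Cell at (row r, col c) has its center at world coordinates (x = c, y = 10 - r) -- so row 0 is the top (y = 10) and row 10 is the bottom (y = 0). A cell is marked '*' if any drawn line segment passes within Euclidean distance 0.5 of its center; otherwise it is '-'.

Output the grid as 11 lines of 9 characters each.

Segment 0: (7,4) -> (7,3)
Segment 1: (7,3) -> (5,3)
Segment 2: (5,3) -> (5,4)
Segment 3: (5,4) -> (5,7)
Segment 4: (5,7) -> (5,8)
Segment 5: (5,8) -> (1,8)

Answer: ---------
---------
-*****---
-----*---
-----*---
-----*---
-----*-*-
-----***-
---------
---------
---------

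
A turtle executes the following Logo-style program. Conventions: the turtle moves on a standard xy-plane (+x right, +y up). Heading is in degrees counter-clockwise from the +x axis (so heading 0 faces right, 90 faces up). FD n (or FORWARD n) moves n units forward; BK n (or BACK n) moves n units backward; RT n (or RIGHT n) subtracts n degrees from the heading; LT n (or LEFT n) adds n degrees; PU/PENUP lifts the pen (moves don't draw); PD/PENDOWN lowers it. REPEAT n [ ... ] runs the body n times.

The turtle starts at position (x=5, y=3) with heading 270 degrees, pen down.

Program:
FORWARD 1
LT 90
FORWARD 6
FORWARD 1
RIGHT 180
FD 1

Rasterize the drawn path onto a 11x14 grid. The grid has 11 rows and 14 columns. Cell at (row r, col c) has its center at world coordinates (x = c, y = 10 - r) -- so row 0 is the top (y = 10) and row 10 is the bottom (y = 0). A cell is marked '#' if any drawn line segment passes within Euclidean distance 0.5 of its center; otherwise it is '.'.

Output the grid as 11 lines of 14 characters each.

Segment 0: (5,3) -> (5,2)
Segment 1: (5,2) -> (11,2)
Segment 2: (11,2) -> (12,2)
Segment 3: (12,2) -> (11,2)

Answer: ..............
..............
..............
..............
..............
..............
..............
.....#........
.....########.
..............
..............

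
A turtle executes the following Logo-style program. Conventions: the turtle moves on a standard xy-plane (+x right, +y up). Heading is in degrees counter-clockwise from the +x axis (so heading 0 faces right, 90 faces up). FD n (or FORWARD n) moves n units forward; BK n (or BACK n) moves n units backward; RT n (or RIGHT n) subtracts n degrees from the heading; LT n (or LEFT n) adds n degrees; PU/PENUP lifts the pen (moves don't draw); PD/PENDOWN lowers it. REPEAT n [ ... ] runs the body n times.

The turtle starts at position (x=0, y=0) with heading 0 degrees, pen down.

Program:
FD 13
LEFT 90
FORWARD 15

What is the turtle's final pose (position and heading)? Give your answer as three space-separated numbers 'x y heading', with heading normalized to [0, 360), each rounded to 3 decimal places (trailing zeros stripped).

Executing turtle program step by step:
Start: pos=(0,0), heading=0, pen down
FD 13: (0,0) -> (13,0) [heading=0, draw]
LT 90: heading 0 -> 90
FD 15: (13,0) -> (13,15) [heading=90, draw]
Final: pos=(13,15), heading=90, 2 segment(s) drawn

Answer: 13 15 90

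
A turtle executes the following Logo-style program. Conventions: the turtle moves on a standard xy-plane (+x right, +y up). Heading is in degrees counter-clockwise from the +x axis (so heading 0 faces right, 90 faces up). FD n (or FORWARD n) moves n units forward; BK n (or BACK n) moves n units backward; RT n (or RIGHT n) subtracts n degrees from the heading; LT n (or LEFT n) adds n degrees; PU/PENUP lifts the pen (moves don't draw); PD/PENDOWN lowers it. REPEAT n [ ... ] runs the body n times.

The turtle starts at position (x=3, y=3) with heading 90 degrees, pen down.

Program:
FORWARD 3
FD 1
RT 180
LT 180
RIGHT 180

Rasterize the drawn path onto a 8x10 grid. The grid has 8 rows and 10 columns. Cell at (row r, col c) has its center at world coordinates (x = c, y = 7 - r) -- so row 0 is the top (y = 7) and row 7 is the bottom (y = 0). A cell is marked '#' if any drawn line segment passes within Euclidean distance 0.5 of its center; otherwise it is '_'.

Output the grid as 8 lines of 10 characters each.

Segment 0: (3,3) -> (3,6)
Segment 1: (3,6) -> (3,7)

Answer: ___#______
___#______
___#______
___#______
___#______
__________
__________
__________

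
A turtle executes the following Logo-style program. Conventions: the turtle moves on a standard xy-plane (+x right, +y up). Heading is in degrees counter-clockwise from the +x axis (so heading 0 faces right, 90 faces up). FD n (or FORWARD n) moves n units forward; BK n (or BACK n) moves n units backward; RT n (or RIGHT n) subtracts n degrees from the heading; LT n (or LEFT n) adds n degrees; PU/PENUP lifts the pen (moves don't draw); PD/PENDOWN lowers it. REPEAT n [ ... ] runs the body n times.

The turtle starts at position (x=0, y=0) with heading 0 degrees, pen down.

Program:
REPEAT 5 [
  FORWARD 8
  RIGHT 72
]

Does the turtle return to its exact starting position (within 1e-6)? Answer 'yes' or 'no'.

Answer: yes

Derivation:
Executing turtle program step by step:
Start: pos=(0,0), heading=0, pen down
REPEAT 5 [
  -- iteration 1/5 --
  FD 8: (0,0) -> (8,0) [heading=0, draw]
  RT 72: heading 0 -> 288
  -- iteration 2/5 --
  FD 8: (8,0) -> (10.472,-7.608) [heading=288, draw]
  RT 72: heading 288 -> 216
  -- iteration 3/5 --
  FD 8: (10.472,-7.608) -> (4,-12.311) [heading=216, draw]
  RT 72: heading 216 -> 144
  -- iteration 4/5 --
  FD 8: (4,-12.311) -> (-2.472,-7.608) [heading=144, draw]
  RT 72: heading 144 -> 72
  -- iteration 5/5 --
  FD 8: (-2.472,-7.608) -> (0,0) [heading=72, draw]
  RT 72: heading 72 -> 0
]
Final: pos=(0,0), heading=0, 5 segment(s) drawn

Start position: (0, 0)
Final position: (0, 0)
Distance = 0; < 1e-6 -> CLOSED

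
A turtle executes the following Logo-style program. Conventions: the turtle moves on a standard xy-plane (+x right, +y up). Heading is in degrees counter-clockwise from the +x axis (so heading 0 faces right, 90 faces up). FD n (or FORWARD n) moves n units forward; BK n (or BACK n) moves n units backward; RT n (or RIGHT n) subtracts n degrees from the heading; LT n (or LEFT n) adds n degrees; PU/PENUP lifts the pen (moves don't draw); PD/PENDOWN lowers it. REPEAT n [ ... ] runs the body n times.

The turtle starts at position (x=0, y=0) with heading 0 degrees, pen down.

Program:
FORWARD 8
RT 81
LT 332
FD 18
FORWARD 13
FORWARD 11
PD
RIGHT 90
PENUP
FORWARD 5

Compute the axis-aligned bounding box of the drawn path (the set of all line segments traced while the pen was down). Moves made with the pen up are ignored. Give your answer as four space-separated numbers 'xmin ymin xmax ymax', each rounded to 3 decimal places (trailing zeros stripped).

Executing turtle program step by step:
Start: pos=(0,0), heading=0, pen down
FD 8: (0,0) -> (8,0) [heading=0, draw]
RT 81: heading 0 -> 279
LT 332: heading 279 -> 251
FD 18: (8,0) -> (2.14,-17.019) [heading=251, draw]
FD 13: (2.14,-17.019) -> (-2.093,-29.311) [heading=251, draw]
FD 11: (-2.093,-29.311) -> (-5.674,-39.712) [heading=251, draw]
PD: pen down
RT 90: heading 251 -> 161
PU: pen up
FD 5: (-5.674,-39.712) -> (-10.401,-38.084) [heading=161, move]
Final: pos=(-10.401,-38.084), heading=161, 4 segment(s) drawn

Segment endpoints: x in {-5.674, -2.093, 0, 2.14, 8}, y in {-39.712, -29.311, -17.019, 0}
xmin=-5.674, ymin=-39.712, xmax=8, ymax=0

Answer: -5.674 -39.712 8 0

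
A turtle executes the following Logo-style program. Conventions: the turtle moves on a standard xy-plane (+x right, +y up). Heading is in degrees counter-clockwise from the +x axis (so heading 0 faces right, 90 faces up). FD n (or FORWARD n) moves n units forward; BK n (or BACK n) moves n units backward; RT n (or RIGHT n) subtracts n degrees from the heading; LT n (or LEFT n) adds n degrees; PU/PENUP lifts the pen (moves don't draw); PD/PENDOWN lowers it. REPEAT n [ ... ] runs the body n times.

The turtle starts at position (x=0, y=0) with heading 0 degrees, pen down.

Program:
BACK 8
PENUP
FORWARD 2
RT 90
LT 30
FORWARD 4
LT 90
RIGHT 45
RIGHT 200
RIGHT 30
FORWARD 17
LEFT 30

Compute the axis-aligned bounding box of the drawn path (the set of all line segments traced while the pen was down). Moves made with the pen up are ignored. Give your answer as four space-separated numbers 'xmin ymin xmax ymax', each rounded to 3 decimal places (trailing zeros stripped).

Answer: -8 0 0 0

Derivation:
Executing turtle program step by step:
Start: pos=(0,0), heading=0, pen down
BK 8: (0,0) -> (-8,0) [heading=0, draw]
PU: pen up
FD 2: (-8,0) -> (-6,0) [heading=0, move]
RT 90: heading 0 -> 270
LT 30: heading 270 -> 300
FD 4: (-6,0) -> (-4,-3.464) [heading=300, move]
LT 90: heading 300 -> 30
RT 45: heading 30 -> 345
RT 200: heading 345 -> 145
RT 30: heading 145 -> 115
FD 17: (-4,-3.464) -> (-11.185,11.943) [heading=115, move]
LT 30: heading 115 -> 145
Final: pos=(-11.185,11.943), heading=145, 1 segment(s) drawn

Segment endpoints: x in {-8, 0}, y in {0}
xmin=-8, ymin=0, xmax=0, ymax=0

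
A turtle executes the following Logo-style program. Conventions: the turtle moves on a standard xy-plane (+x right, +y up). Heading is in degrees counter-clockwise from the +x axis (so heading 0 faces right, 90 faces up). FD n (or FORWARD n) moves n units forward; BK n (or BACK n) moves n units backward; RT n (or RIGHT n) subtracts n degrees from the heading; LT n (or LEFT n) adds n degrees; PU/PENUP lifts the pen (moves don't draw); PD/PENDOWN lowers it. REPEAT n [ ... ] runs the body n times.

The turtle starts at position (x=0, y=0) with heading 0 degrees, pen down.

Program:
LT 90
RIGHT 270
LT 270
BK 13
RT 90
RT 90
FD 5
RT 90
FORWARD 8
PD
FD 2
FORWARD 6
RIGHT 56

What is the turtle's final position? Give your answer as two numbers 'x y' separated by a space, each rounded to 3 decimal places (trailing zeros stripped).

Executing turtle program step by step:
Start: pos=(0,0), heading=0, pen down
LT 90: heading 0 -> 90
RT 270: heading 90 -> 180
LT 270: heading 180 -> 90
BK 13: (0,0) -> (0,-13) [heading=90, draw]
RT 90: heading 90 -> 0
RT 90: heading 0 -> 270
FD 5: (0,-13) -> (0,-18) [heading=270, draw]
RT 90: heading 270 -> 180
FD 8: (0,-18) -> (-8,-18) [heading=180, draw]
PD: pen down
FD 2: (-8,-18) -> (-10,-18) [heading=180, draw]
FD 6: (-10,-18) -> (-16,-18) [heading=180, draw]
RT 56: heading 180 -> 124
Final: pos=(-16,-18), heading=124, 5 segment(s) drawn

Answer: -16 -18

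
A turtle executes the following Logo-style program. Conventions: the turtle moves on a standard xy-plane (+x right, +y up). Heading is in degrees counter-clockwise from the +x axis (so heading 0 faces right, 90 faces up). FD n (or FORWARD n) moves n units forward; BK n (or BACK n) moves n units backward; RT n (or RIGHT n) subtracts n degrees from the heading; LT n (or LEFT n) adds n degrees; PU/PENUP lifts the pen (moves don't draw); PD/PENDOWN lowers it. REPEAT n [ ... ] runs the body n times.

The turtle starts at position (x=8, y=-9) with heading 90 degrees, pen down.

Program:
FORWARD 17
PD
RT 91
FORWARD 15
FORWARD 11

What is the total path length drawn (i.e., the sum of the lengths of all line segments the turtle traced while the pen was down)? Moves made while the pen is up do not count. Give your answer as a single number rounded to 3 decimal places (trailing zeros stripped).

Executing turtle program step by step:
Start: pos=(8,-9), heading=90, pen down
FD 17: (8,-9) -> (8,8) [heading=90, draw]
PD: pen down
RT 91: heading 90 -> 359
FD 15: (8,8) -> (22.998,7.738) [heading=359, draw]
FD 11: (22.998,7.738) -> (33.996,7.546) [heading=359, draw]
Final: pos=(33.996,7.546), heading=359, 3 segment(s) drawn

Segment lengths:
  seg 1: (8,-9) -> (8,8), length = 17
  seg 2: (8,8) -> (22.998,7.738), length = 15
  seg 3: (22.998,7.738) -> (33.996,7.546), length = 11
Total = 43

Answer: 43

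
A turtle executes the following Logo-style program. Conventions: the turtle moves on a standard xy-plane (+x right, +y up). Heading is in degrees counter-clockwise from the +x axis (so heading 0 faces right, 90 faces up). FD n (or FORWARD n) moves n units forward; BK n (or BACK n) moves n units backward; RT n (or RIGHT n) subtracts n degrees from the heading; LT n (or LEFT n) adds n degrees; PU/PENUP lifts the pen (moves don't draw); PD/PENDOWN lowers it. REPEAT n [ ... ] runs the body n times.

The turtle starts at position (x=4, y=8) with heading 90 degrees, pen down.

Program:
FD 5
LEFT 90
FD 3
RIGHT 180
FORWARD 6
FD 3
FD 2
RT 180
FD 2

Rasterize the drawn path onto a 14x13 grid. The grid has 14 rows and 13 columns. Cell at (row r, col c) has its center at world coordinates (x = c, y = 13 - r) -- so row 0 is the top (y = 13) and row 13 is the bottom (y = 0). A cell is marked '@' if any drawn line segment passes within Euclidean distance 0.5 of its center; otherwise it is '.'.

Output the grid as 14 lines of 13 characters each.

Answer: .@@@@@@@@@@@@
....@........
....@........
....@........
....@........
....@........
.............
.............
.............
.............
.............
.............
.............
.............

Derivation:
Segment 0: (4,8) -> (4,13)
Segment 1: (4,13) -> (1,13)
Segment 2: (1,13) -> (7,13)
Segment 3: (7,13) -> (10,13)
Segment 4: (10,13) -> (12,13)
Segment 5: (12,13) -> (10,13)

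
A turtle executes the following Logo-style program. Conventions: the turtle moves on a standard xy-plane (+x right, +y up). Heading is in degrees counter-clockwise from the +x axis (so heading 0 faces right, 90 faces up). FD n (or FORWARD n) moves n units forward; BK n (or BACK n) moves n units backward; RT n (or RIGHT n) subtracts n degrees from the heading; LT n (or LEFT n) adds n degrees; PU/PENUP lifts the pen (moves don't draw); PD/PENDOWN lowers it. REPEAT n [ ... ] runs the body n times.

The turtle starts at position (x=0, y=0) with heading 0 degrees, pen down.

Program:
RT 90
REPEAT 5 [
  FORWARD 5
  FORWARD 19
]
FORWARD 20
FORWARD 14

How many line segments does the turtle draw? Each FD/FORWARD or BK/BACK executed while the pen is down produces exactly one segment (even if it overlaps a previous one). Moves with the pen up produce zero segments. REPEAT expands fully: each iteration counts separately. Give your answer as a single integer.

Answer: 12

Derivation:
Executing turtle program step by step:
Start: pos=(0,0), heading=0, pen down
RT 90: heading 0 -> 270
REPEAT 5 [
  -- iteration 1/5 --
  FD 5: (0,0) -> (0,-5) [heading=270, draw]
  FD 19: (0,-5) -> (0,-24) [heading=270, draw]
  -- iteration 2/5 --
  FD 5: (0,-24) -> (0,-29) [heading=270, draw]
  FD 19: (0,-29) -> (0,-48) [heading=270, draw]
  -- iteration 3/5 --
  FD 5: (0,-48) -> (0,-53) [heading=270, draw]
  FD 19: (0,-53) -> (0,-72) [heading=270, draw]
  -- iteration 4/5 --
  FD 5: (0,-72) -> (0,-77) [heading=270, draw]
  FD 19: (0,-77) -> (0,-96) [heading=270, draw]
  -- iteration 5/5 --
  FD 5: (0,-96) -> (0,-101) [heading=270, draw]
  FD 19: (0,-101) -> (0,-120) [heading=270, draw]
]
FD 20: (0,-120) -> (0,-140) [heading=270, draw]
FD 14: (0,-140) -> (0,-154) [heading=270, draw]
Final: pos=(0,-154), heading=270, 12 segment(s) drawn
Segments drawn: 12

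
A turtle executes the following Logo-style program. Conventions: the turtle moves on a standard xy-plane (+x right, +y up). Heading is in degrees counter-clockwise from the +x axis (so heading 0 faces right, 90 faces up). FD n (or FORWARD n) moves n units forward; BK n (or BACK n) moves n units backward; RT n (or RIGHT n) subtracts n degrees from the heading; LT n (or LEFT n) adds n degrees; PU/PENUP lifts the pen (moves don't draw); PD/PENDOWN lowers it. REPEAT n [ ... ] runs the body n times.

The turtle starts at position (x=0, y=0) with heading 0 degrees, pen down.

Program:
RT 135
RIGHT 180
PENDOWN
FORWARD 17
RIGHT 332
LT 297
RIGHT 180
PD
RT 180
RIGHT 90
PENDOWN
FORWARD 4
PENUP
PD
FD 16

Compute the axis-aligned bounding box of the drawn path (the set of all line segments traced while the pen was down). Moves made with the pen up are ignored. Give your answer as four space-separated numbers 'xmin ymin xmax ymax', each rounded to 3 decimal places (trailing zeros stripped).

Answer: 0 -7.675 15.494 12.021

Derivation:
Executing turtle program step by step:
Start: pos=(0,0), heading=0, pen down
RT 135: heading 0 -> 225
RT 180: heading 225 -> 45
PD: pen down
FD 17: (0,0) -> (12.021,12.021) [heading=45, draw]
RT 332: heading 45 -> 73
LT 297: heading 73 -> 10
RT 180: heading 10 -> 190
PD: pen down
RT 180: heading 190 -> 10
RT 90: heading 10 -> 280
PD: pen down
FD 4: (12.021,12.021) -> (12.715,8.082) [heading=280, draw]
PU: pen up
PD: pen down
FD 16: (12.715,8.082) -> (15.494,-7.675) [heading=280, draw]
Final: pos=(15.494,-7.675), heading=280, 3 segment(s) drawn

Segment endpoints: x in {0, 12.021, 12.715, 15.494}, y in {-7.675, 0, 8.082, 12.021}
xmin=0, ymin=-7.675, xmax=15.494, ymax=12.021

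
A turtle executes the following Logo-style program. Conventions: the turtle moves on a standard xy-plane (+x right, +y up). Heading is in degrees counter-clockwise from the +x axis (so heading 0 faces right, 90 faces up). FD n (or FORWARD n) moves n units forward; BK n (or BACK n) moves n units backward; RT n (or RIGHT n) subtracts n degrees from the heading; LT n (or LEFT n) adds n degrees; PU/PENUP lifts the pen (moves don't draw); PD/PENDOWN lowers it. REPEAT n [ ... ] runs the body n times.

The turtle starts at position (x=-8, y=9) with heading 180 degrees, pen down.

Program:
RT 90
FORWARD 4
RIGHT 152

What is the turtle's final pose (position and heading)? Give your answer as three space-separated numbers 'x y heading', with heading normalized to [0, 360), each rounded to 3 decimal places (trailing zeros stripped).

Executing turtle program step by step:
Start: pos=(-8,9), heading=180, pen down
RT 90: heading 180 -> 90
FD 4: (-8,9) -> (-8,13) [heading=90, draw]
RT 152: heading 90 -> 298
Final: pos=(-8,13), heading=298, 1 segment(s) drawn

Answer: -8 13 298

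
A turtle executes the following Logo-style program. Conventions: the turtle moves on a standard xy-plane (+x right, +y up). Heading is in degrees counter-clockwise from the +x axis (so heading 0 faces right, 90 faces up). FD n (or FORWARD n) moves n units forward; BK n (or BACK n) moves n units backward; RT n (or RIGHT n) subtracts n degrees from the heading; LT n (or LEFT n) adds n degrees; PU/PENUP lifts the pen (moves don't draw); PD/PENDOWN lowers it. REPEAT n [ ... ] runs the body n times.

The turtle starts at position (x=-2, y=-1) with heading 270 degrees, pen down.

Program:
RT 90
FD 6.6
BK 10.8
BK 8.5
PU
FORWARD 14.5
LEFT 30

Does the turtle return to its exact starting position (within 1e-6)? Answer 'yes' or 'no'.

Executing turtle program step by step:
Start: pos=(-2,-1), heading=270, pen down
RT 90: heading 270 -> 180
FD 6.6: (-2,-1) -> (-8.6,-1) [heading=180, draw]
BK 10.8: (-8.6,-1) -> (2.2,-1) [heading=180, draw]
BK 8.5: (2.2,-1) -> (10.7,-1) [heading=180, draw]
PU: pen up
FD 14.5: (10.7,-1) -> (-3.8,-1) [heading=180, move]
LT 30: heading 180 -> 210
Final: pos=(-3.8,-1), heading=210, 3 segment(s) drawn

Start position: (-2, -1)
Final position: (-3.8, -1)
Distance = 1.8; >= 1e-6 -> NOT closed

Answer: no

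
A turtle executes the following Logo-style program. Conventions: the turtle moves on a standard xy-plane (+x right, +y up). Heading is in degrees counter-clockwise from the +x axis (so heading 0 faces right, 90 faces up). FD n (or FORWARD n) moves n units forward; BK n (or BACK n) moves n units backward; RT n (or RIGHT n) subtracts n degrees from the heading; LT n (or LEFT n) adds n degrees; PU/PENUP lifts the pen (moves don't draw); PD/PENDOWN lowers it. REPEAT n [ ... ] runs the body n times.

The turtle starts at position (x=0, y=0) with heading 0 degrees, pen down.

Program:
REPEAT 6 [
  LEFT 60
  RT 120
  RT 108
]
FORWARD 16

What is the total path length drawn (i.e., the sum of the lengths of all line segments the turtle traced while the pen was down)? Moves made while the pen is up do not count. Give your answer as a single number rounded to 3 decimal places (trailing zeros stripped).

Answer: 16

Derivation:
Executing turtle program step by step:
Start: pos=(0,0), heading=0, pen down
REPEAT 6 [
  -- iteration 1/6 --
  LT 60: heading 0 -> 60
  RT 120: heading 60 -> 300
  RT 108: heading 300 -> 192
  -- iteration 2/6 --
  LT 60: heading 192 -> 252
  RT 120: heading 252 -> 132
  RT 108: heading 132 -> 24
  -- iteration 3/6 --
  LT 60: heading 24 -> 84
  RT 120: heading 84 -> 324
  RT 108: heading 324 -> 216
  -- iteration 4/6 --
  LT 60: heading 216 -> 276
  RT 120: heading 276 -> 156
  RT 108: heading 156 -> 48
  -- iteration 5/6 --
  LT 60: heading 48 -> 108
  RT 120: heading 108 -> 348
  RT 108: heading 348 -> 240
  -- iteration 6/6 --
  LT 60: heading 240 -> 300
  RT 120: heading 300 -> 180
  RT 108: heading 180 -> 72
]
FD 16: (0,0) -> (4.944,15.217) [heading=72, draw]
Final: pos=(4.944,15.217), heading=72, 1 segment(s) drawn

Segment lengths:
  seg 1: (0,0) -> (4.944,15.217), length = 16
Total = 16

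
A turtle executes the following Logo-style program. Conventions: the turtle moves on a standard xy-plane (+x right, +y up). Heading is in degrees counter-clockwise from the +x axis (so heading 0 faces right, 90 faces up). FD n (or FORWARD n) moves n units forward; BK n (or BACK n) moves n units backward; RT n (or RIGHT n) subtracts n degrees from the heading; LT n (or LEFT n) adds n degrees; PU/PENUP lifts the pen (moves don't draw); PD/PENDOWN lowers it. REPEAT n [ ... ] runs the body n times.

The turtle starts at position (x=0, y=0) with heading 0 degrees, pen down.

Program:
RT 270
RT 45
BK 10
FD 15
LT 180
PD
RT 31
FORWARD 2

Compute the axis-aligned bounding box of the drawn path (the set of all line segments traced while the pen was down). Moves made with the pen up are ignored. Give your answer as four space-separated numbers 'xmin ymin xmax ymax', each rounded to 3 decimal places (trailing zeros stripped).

Executing turtle program step by step:
Start: pos=(0,0), heading=0, pen down
RT 270: heading 0 -> 90
RT 45: heading 90 -> 45
BK 10: (0,0) -> (-7.071,-7.071) [heading=45, draw]
FD 15: (-7.071,-7.071) -> (3.536,3.536) [heading=45, draw]
LT 180: heading 45 -> 225
PD: pen down
RT 31: heading 225 -> 194
FD 2: (3.536,3.536) -> (1.595,3.052) [heading=194, draw]
Final: pos=(1.595,3.052), heading=194, 3 segment(s) drawn

Segment endpoints: x in {-7.071, 0, 1.595, 3.536}, y in {-7.071, 0, 3.052, 3.536}
xmin=-7.071, ymin=-7.071, xmax=3.536, ymax=3.536

Answer: -7.071 -7.071 3.536 3.536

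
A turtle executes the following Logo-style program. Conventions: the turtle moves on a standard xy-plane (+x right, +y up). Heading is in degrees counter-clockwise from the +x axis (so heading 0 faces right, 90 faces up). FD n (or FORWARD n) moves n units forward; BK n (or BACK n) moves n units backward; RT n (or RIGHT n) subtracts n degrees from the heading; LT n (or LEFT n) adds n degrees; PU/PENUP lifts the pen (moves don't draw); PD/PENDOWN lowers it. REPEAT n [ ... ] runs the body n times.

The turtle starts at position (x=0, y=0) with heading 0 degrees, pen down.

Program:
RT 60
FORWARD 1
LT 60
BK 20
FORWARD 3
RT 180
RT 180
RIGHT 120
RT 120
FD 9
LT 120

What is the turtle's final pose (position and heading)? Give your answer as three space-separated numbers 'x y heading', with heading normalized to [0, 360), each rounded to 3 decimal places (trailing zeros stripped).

Executing turtle program step by step:
Start: pos=(0,0), heading=0, pen down
RT 60: heading 0 -> 300
FD 1: (0,0) -> (0.5,-0.866) [heading=300, draw]
LT 60: heading 300 -> 0
BK 20: (0.5,-0.866) -> (-19.5,-0.866) [heading=0, draw]
FD 3: (-19.5,-0.866) -> (-16.5,-0.866) [heading=0, draw]
RT 180: heading 0 -> 180
RT 180: heading 180 -> 0
RT 120: heading 0 -> 240
RT 120: heading 240 -> 120
FD 9: (-16.5,-0.866) -> (-21,6.928) [heading=120, draw]
LT 120: heading 120 -> 240
Final: pos=(-21,6.928), heading=240, 4 segment(s) drawn

Answer: -21 6.928 240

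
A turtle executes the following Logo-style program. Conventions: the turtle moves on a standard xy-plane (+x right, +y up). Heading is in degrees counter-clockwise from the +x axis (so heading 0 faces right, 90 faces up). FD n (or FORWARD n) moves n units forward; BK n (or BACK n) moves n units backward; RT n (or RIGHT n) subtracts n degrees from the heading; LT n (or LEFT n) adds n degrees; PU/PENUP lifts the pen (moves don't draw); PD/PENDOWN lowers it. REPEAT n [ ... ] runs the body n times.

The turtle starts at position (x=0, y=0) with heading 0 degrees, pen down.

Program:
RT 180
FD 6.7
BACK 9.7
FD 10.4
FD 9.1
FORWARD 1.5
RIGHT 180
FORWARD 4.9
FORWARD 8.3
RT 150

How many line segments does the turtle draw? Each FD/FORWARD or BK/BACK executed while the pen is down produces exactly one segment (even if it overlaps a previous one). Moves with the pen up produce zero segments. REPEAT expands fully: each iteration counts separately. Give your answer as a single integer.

Executing turtle program step by step:
Start: pos=(0,0), heading=0, pen down
RT 180: heading 0 -> 180
FD 6.7: (0,0) -> (-6.7,0) [heading=180, draw]
BK 9.7: (-6.7,0) -> (3,0) [heading=180, draw]
FD 10.4: (3,0) -> (-7.4,0) [heading=180, draw]
FD 9.1: (-7.4,0) -> (-16.5,0) [heading=180, draw]
FD 1.5: (-16.5,0) -> (-18,0) [heading=180, draw]
RT 180: heading 180 -> 0
FD 4.9: (-18,0) -> (-13.1,0) [heading=0, draw]
FD 8.3: (-13.1,0) -> (-4.8,0) [heading=0, draw]
RT 150: heading 0 -> 210
Final: pos=(-4.8,0), heading=210, 7 segment(s) drawn
Segments drawn: 7

Answer: 7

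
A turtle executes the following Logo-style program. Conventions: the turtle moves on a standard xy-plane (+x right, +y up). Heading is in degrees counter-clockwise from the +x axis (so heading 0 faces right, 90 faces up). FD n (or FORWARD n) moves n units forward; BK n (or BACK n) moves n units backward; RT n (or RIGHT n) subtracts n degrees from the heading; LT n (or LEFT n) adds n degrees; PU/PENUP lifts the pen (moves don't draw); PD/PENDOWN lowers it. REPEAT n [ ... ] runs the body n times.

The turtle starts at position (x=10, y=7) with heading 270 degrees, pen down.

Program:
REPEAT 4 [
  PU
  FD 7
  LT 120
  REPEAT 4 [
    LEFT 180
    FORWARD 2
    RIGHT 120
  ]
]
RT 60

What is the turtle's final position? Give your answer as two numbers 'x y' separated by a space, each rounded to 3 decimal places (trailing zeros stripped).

Executing turtle program step by step:
Start: pos=(10,7), heading=270, pen down
REPEAT 4 [
  -- iteration 1/4 --
  PU: pen up
  FD 7: (10,7) -> (10,0) [heading=270, move]
  LT 120: heading 270 -> 30
  REPEAT 4 [
    -- iteration 1/4 --
    LT 180: heading 30 -> 210
    FD 2: (10,0) -> (8.268,-1) [heading=210, move]
    RT 120: heading 210 -> 90
    -- iteration 2/4 --
    LT 180: heading 90 -> 270
    FD 2: (8.268,-1) -> (8.268,-3) [heading=270, move]
    RT 120: heading 270 -> 150
    -- iteration 3/4 --
    LT 180: heading 150 -> 330
    FD 2: (8.268,-3) -> (10,-4) [heading=330, move]
    RT 120: heading 330 -> 210
    -- iteration 4/4 --
    LT 180: heading 210 -> 30
    FD 2: (10,-4) -> (11.732,-3) [heading=30, move]
    RT 120: heading 30 -> 270
  ]
  -- iteration 2/4 --
  PU: pen up
  FD 7: (11.732,-3) -> (11.732,-10) [heading=270, move]
  LT 120: heading 270 -> 30
  REPEAT 4 [
    -- iteration 1/4 --
    LT 180: heading 30 -> 210
    FD 2: (11.732,-10) -> (10,-11) [heading=210, move]
    RT 120: heading 210 -> 90
    -- iteration 2/4 --
    LT 180: heading 90 -> 270
    FD 2: (10,-11) -> (10,-13) [heading=270, move]
    RT 120: heading 270 -> 150
    -- iteration 3/4 --
    LT 180: heading 150 -> 330
    FD 2: (10,-13) -> (11.732,-14) [heading=330, move]
    RT 120: heading 330 -> 210
    -- iteration 4/4 --
    LT 180: heading 210 -> 30
    FD 2: (11.732,-14) -> (13.464,-13) [heading=30, move]
    RT 120: heading 30 -> 270
  ]
  -- iteration 3/4 --
  PU: pen up
  FD 7: (13.464,-13) -> (13.464,-20) [heading=270, move]
  LT 120: heading 270 -> 30
  REPEAT 4 [
    -- iteration 1/4 --
    LT 180: heading 30 -> 210
    FD 2: (13.464,-20) -> (11.732,-21) [heading=210, move]
    RT 120: heading 210 -> 90
    -- iteration 2/4 --
    LT 180: heading 90 -> 270
    FD 2: (11.732,-21) -> (11.732,-23) [heading=270, move]
    RT 120: heading 270 -> 150
    -- iteration 3/4 --
    LT 180: heading 150 -> 330
    FD 2: (11.732,-23) -> (13.464,-24) [heading=330, move]
    RT 120: heading 330 -> 210
    -- iteration 4/4 --
    LT 180: heading 210 -> 30
    FD 2: (13.464,-24) -> (15.196,-23) [heading=30, move]
    RT 120: heading 30 -> 270
  ]
  -- iteration 4/4 --
  PU: pen up
  FD 7: (15.196,-23) -> (15.196,-30) [heading=270, move]
  LT 120: heading 270 -> 30
  REPEAT 4 [
    -- iteration 1/4 --
    LT 180: heading 30 -> 210
    FD 2: (15.196,-30) -> (13.464,-31) [heading=210, move]
    RT 120: heading 210 -> 90
    -- iteration 2/4 --
    LT 180: heading 90 -> 270
    FD 2: (13.464,-31) -> (13.464,-33) [heading=270, move]
    RT 120: heading 270 -> 150
    -- iteration 3/4 --
    LT 180: heading 150 -> 330
    FD 2: (13.464,-33) -> (15.196,-34) [heading=330, move]
    RT 120: heading 330 -> 210
    -- iteration 4/4 --
    LT 180: heading 210 -> 30
    FD 2: (15.196,-34) -> (16.928,-33) [heading=30, move]
    RT 120: heading 30 -> 270
  ]
]
RT 60: heading 270 -> 210
Final: pos=(16.928,-33), heading=210, 0 segment(s) drawn

Answer: 16.928 -33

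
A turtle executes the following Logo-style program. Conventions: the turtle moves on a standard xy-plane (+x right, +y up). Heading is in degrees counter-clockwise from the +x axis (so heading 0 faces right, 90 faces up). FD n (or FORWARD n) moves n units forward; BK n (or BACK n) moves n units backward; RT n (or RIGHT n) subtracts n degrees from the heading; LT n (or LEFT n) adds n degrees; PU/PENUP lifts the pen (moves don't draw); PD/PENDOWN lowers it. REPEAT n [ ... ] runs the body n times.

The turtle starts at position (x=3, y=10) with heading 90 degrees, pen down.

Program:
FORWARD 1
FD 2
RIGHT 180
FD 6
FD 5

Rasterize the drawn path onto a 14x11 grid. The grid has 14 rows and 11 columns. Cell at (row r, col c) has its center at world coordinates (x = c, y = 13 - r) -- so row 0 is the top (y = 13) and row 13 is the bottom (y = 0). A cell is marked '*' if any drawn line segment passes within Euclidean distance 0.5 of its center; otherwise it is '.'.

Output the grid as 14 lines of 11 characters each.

Segment 0: (3,10) -> (3,11)
Segment 1: (3,11) -> (3,13)
Segment 2: (3,13) -> (3,7)
Segment 3: (3,7) -> (3,2)

Answer: ...*.......
...*.......
...*.......
...*.......
...*.......
...*.......
...*.......
...*.......
...*.......
...*.......
...*.......
...*.......
...........
...........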